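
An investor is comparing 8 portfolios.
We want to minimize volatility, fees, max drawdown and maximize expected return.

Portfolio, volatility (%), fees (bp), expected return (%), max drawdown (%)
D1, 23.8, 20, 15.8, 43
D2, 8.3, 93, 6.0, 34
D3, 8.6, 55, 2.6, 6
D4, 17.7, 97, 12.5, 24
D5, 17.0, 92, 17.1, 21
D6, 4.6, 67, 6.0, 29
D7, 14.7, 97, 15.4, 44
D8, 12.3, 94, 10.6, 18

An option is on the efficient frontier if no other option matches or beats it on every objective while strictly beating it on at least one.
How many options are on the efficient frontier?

D1: not dominated (best fees).
D2: dominated by D6 (volatility 4.6≤8.3, fees 67≤93, expected return 6.0≥6.0, max drawdown 29≤34).
D3: not dominated (best max drawdown).
D4: dominated by D5 (volatility 17.0≤17.7, fees 92≤97, expected return 17.1≥12.5, max drawdown 21≤24).
D5: not dominated (best expected return).
D6: not dominated (best volatility).
D7: not dominated.
D8: not dominated.
Pareto-optimal: D1, D3, D5, D6, D7, D8 → 6.

6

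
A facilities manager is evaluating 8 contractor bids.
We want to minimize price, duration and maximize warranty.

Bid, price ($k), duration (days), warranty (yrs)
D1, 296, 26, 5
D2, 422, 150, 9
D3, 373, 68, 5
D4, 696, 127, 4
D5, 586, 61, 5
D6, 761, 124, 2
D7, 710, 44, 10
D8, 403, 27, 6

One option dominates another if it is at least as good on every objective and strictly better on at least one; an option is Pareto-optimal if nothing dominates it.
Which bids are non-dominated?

D1: not dominated (best price).
D2: not dominated.
D3: dominated by D1 (price 296≤373, duration 26≤68, warranty 5≥5).
D4: dominated by D1 (price 296≤696, duration 26≤127, warranty 5≥4).
D5: dominated by D1 (price 296≤586, duration 26≤61, warranty 5≥5).
D6: dominated by D1 (price 296≤761, duration 26≤124, warranty 5≥2).
D7: not dominated (best warranty).
D8: not dominated.

D1, D2, D7, D8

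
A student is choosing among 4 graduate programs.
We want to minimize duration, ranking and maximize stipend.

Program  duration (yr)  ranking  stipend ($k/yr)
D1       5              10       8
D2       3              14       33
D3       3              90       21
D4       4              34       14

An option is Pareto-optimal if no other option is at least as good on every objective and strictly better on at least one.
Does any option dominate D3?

Yes

D2 vs D3: duration 3≤3, ranking 14≤90, stipend 33≥21 — D2 is at least as good on every objective and strictly better on at least one, so D2 dominates D3.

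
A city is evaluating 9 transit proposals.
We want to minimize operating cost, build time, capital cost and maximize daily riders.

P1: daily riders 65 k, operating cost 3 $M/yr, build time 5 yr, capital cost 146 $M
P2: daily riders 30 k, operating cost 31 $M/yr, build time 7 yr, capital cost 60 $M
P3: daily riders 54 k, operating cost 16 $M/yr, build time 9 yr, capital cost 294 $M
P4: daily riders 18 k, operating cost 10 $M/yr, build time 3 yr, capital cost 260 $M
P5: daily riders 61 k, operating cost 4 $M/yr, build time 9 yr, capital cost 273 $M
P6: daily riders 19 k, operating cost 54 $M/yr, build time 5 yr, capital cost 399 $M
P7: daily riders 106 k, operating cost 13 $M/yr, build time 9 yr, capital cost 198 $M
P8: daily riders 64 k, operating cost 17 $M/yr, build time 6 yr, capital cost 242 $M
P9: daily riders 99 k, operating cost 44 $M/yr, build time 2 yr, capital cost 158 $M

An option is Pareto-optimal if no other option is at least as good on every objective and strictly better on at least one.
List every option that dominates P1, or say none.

none

P2: worse on daily riders (30 vs 65).
P3: worse on daily riders (54 vs 65).
P4: worse on daily riders (18 vs 65).
P5: worse on daily riders (61 vs 65).
P6: worse on daily riders (19 vs 65).
P7: worse on operating cost (13 vs 3).
P8: worse on daily riders (64 vs 65).
P9: worse on operating cost (44 vs 3).
No option dominates P1.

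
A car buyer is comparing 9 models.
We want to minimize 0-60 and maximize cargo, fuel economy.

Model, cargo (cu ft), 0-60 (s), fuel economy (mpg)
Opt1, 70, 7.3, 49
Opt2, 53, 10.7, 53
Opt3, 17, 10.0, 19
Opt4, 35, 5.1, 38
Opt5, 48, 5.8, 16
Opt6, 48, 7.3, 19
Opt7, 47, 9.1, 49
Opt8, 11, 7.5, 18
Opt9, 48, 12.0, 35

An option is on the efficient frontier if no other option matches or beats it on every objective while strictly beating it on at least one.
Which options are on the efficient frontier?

Opt1: not dominated (best cargo).
Opt2: not dominated (best fuel economy).
Opt3: dominated by Opt1 (cargo 70≥17, 0-60 7.3≤10.0, fuel economy 49≥19).
Opt4: not dominated (best 0-60).
Opt5: not dominated.
Opt6: dominated by Opt1 (cargo 70≥48, 0-60 7.3≤7.3, fuel economy 49≥19).
Opt7: dominated by Opt1 (cargo 70≥47, 0-60 7.3≤9.1, fuel economy 49≥49).
Opt8: dominated by Opt1 (cargo 70≥11, 0-60 7.3≤7.5, fuel economy 49≥18).
Opt9: dominated by Opt1 (cargo 70≥48, 0-60 7.3≤12.0, fuel economy 49≥35).

Opt1, Opt2, Opt4, Opt5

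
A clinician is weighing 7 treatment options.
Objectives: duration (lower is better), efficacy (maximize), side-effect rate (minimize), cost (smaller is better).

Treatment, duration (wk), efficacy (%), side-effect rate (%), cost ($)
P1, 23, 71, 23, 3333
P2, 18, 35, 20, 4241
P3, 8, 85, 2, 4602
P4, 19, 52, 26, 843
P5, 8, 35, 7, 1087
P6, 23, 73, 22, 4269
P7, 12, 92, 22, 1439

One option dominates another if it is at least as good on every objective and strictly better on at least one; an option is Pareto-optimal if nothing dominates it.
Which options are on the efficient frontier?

P1: dominated by P7 (duration 12≤23, efficacy 92≥71, side-effect rate 22≤23, cost 1439≤3333).
P2: dominated by P5 (duration 8≤18, efficacy 35≥35, side-effect rate 7≤20, cost 1087≤4241).
P3: not dominated (best side-effect rate).
P4: not dominated (best cost).
P5: not dominated.
P6: dominated by P7 (duration 12≤23, efficacy 92≥73, side-effect rate 22≤22, cost 1439≤4269).
P7: not dominated (best efficacy).

P3, P4, P5, P7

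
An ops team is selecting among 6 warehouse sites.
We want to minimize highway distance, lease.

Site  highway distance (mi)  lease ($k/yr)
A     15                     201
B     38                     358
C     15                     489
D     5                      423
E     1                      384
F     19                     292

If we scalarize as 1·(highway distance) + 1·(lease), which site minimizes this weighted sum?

A

A: 1·15 + 1·201 = 216
B: 1·38 + 1·358 = 396
C: 1·15 + 1·489 = 504
D: 1·5 + 1·423 = 428
E: 1·1 + 1·384 = 385
F: 1·19 + 1·292 = 311
Lowest: A at 216.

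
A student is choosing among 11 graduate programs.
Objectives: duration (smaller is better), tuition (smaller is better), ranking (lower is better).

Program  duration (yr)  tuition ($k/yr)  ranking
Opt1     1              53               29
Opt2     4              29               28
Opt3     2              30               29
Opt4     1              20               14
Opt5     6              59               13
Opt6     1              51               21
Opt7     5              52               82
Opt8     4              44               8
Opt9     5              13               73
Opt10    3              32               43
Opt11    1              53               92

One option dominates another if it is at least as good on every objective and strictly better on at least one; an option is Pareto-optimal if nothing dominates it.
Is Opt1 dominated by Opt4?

Opt4 vs Opt1: duration 1≤1, tuition 20≤53, ranking 14≤29 — Opt4 is at least as good on every objective with at least one strict improvement.

Yes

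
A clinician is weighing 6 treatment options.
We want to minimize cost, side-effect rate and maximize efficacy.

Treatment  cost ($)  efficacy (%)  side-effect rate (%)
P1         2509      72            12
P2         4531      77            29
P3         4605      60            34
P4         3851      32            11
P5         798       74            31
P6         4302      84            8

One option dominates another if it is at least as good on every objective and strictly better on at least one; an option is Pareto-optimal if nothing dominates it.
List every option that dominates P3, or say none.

P1: cost 2509≤4605, efficacy 72≥60, side-effect rate 12≤34 — dominates P3.
P2: cost 4531≤4605, efficacy 77≥60, side-effect rate 29≤34 — dominates P3.
P5: cost 798≤4605, efficacy 74≥60, side-effect rate 31≤34 — dominates P3.
P6: cost 4302≤4605, efficacy 84≥60, side-effect rate 8≤34 — dominates P3.
Others (P4) are each worse than P3 on at least one objective.

P1, P2, P5, P6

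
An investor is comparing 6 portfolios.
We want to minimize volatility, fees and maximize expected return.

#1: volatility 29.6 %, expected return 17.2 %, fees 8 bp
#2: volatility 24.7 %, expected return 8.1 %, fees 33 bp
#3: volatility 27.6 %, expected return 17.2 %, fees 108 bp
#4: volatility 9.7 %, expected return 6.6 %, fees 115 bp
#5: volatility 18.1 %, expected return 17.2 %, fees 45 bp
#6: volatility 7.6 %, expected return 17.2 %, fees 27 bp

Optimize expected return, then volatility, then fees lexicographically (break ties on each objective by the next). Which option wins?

#6

First maximize expected return: best is 17.2, kept {#1, #3, #5, #6}.
Then minimize volatility: best is 7.6, kept {#6}.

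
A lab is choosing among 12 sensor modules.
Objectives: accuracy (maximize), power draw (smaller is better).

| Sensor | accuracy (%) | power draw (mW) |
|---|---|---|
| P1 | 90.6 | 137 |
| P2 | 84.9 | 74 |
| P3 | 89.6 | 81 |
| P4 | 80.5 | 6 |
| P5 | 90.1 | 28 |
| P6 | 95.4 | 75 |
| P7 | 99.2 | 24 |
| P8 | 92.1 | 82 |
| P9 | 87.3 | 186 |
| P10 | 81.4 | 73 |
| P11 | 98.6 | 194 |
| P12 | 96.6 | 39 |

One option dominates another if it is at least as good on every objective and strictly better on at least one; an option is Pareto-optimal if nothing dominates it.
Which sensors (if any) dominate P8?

P6: accuracy 95.4≥92.1, power draw 75≤82 — dominates P8.
P7: accuracy 99.2≥92.1, power draw 24≤82 — dominates P8.
P12: accuracy 96.6≥92.1, power draw 39≤82 — dominates P8.
Others (P1, P2, P3, P4, P5, P9, P10, P11) are each worse than P8 on at least one objective.

P6, P7, P12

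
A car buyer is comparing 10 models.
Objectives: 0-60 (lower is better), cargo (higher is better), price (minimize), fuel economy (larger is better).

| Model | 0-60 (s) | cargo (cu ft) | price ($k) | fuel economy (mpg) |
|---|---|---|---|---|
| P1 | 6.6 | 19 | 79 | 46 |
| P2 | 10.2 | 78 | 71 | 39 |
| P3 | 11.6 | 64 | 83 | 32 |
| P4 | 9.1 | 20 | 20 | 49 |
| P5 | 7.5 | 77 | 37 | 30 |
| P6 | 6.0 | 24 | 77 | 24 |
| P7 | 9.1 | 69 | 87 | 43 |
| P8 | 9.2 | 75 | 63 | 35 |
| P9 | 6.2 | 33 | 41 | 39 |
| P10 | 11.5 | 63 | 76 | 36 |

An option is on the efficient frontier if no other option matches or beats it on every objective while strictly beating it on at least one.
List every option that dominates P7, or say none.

none

P1: worse on cargo (19 vs 69).
P2: worse on 0-60 (10.2 vs 9.1).
P3: worse on 0-60 (11.6 vs 9.1).
P4: worse on cargo (20 vs 69).
P5: worse on fuel economy (30 vs 43).
P6: worse on cargo (24 vs 69).
P8: worse on 0-60 (9.2 vs 9.1).
P9: worse on cargo (33 vs 69).
P10: worse on 0-60 (11.5 vs 9.1).
No option dominates P7.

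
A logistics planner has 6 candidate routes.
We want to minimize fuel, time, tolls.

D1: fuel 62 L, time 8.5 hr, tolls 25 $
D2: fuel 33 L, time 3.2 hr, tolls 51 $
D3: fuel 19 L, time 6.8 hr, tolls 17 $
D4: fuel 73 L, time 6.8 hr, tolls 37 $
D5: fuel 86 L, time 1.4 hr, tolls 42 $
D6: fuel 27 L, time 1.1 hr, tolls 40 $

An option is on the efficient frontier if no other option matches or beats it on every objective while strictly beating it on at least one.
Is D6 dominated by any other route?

No

D1: worse on fuel (62 vs 27).
D2: worse on fuel (33 vs 27).
D3: worse on time (6.8 vs 1.1).
D4: worse on fuel (73 vs 27).
D5: worse on fuel (86 vs 27).
No option is at least as good as D6 on every objective and strictly better on one.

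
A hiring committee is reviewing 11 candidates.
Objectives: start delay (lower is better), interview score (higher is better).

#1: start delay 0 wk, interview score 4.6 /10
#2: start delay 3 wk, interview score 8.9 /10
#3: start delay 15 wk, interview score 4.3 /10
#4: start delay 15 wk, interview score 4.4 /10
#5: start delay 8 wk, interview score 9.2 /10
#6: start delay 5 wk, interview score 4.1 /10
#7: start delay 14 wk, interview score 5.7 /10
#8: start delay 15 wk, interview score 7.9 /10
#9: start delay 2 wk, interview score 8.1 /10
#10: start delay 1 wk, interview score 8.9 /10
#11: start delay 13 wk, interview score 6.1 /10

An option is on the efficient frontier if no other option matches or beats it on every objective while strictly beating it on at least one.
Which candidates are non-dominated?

#1: not dominated (best start delay).
#2: dominated by #10 (start delay 1≤3, interview score 8.9≥8.9).
#3: dominated by #1 (start delay 0≤15, interview score 4.6≥4.3).
#4: dominated by #1 (start delay 0≤15, interview score 4.6≥4.4).
#5: not dominated (best interview score).
#6: dominated by #1 (start delay 0≤5, interview score 4.6≥4.1).
#7: dominated by #2 (start delay 3≤14, interview score 8.9≥5.7).
#8: dominated by #2 (start delay 3≤15, interview score 8.9≥7.9).
#9: dominated by #10 (start delay 1≤2, interview score 8.9≥8.1).
#10: not dominated.
#11: dominated by #2 (start delay 3≤13, interview score 8.9≥6.1).

#1, #5, #10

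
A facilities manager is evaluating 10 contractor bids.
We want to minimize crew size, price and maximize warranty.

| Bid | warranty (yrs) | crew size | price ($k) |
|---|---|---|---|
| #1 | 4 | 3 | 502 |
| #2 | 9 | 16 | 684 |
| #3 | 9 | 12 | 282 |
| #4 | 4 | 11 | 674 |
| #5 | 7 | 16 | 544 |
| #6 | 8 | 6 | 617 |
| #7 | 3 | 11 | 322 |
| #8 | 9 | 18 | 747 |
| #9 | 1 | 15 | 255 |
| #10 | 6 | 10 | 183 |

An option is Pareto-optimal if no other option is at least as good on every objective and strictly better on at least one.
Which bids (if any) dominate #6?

#1: worse on warranty (4 vs 8).
#2: worse on crew size (16 vs 6).
#3: worse on crew size (12 vs 6).
#4: worse on warranty (4 vs 8).
#5: worse on warranty (7 vs 8).
#7: worse on warranty (3 vs 8).
#8: worse on crew size (18 vs 6).
#9: worse on warranty (1 vs 8).
#10: worse on warranty (6 vs 8).
No option dominates #6.

none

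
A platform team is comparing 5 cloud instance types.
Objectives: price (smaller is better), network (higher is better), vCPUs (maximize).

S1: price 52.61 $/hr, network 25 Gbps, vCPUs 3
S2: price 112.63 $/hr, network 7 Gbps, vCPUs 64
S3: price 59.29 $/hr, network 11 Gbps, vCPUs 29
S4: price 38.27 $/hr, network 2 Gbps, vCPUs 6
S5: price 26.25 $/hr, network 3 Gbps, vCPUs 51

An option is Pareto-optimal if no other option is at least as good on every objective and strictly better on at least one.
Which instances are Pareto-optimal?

S1, S2, S3, S5

S1: not dominated (best network).
S2: not dominated (best vCPUs).
S3: not dominated.
S4: dominated by S5 (price 26.25≤38.27, network 3≥2, vCPUs 51≥6).
S5: not dominated (best price).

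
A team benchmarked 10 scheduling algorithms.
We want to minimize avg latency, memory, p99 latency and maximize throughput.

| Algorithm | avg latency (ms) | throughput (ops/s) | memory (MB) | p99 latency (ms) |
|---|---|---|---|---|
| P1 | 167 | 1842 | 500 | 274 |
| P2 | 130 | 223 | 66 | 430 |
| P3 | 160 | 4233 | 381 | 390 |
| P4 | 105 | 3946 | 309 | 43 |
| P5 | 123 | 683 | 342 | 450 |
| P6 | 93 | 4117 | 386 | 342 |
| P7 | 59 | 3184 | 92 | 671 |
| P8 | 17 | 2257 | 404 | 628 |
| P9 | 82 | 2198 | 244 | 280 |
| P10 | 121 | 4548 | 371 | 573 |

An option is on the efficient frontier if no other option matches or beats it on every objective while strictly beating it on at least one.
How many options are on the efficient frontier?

8

P1: dominated by P4 (avg latency 105≤167, throughput 3946≥1842, memory 309≤500, p99 latency 43≤274).
P2: not dominated (best memory).
P3: not dominated.
P4: not dominated (best p99 latency).
P5: dominated by P4 (avg latency 105≤123, throughput 3946≥683, memory 309≤342, p99 latency 43≤450).
P6: not dominated.
P7: not dominated.
P8: not dominated (best avg latency).
P9: not dominated.
P10: not dominated (best throughput).
Pareto-optimal: P2, P3, P4, P6, P7, P8, P9, P10 → 8.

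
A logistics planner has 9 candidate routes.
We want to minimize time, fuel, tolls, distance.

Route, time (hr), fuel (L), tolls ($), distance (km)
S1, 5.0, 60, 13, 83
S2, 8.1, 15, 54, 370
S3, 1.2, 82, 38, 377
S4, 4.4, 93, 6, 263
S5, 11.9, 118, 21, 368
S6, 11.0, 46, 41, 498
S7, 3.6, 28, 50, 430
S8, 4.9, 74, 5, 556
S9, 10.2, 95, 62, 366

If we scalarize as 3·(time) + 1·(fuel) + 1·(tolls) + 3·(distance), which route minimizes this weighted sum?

S1

S1: 3·5.0 + 1·60 + 1·13 + 3·83 = 337.0
S2: 3·8.1 + 1·15 + 1·54 + 3·370 = 1203.3
S3: 3·1.2 + 1·82 + 1·38 + 3·377 = 1254.6
S4: 3·4.4 + 1·93 + 1·6 + 3·263 = 901.2
S5: 3·11.9 + 1·118 + 1·21 + 3·368 = 1278.7
S6: 3·11.0 + 1·46 + 1·41 + 3·498 = 1614.0
S7: 3·3.6 + 1·28 + 1·50 + 3·430 = 1378.8
S8: 3·4.9 + 1·74 + 1·5 + 3·556 = 1761.7
S9: 3·10.2 + 1·95 + 1·62 + 3·366 = 1285.6
Lowest: S1 at 337.0.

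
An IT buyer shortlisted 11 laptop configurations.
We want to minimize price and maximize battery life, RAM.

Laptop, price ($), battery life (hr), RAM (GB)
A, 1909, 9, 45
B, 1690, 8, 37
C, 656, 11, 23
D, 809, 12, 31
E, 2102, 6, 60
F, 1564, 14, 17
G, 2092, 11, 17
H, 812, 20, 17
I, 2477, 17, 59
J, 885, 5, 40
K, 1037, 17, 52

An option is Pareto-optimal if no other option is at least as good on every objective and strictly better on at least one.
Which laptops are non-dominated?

A: dominated by K (price 1037≤1909, battery life 17≥9, RAM 52≥45).
B: dominated by K (price 1037≤1690, battery life 17≥8, RAM 52≥37).
C: not dominated (best price).
D: not dominated.
E: not dominated (best RAM).
F: dominated by H (price 812≤1564, battery life 20≥14, RAM 17≥17).
G: dominated by C (price 656≤2092, battery life 11≥11, RAM 23≥17).
H: not dominated (best battery life).
I: not dominated.
J: not dominated.
K: not dominated.

C, D, E, H, I, J, K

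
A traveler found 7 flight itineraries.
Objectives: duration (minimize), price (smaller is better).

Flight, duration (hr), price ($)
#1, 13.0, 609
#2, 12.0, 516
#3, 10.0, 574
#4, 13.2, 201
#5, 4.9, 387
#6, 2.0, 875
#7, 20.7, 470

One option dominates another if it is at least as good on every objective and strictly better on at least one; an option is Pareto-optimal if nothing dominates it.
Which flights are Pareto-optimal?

#4, #5, #6

#1: dominated by #2 (duration 12.0≤13.0, price 516≤609).
#2: dominated by #5 (duration 4.9≤12.0, price 387≤516).
#3: dominated by #5 (duration 4.9≤10.0, price 387≤574).
#4: not dominated (best price).
#5: not dominated.
#6: not dominated (best duration).
#7: dominated by #4 (duration 13.2≤20.7, price 201≤470).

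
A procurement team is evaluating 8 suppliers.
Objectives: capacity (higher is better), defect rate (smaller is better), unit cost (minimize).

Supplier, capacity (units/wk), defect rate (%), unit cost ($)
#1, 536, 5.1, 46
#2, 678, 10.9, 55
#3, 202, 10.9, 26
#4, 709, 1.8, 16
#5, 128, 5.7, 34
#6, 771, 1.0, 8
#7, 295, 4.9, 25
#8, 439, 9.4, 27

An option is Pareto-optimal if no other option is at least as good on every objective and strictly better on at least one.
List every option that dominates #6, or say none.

none

#1: worse on capacity (536 vs 771).
#2: worse on capacity (678 vs 771).
#3: worse on capacity (202 vs 771).
#4: worse on capacity (709 vs 771).
#5: worse on capacity (128 vs 771).
#7: worse on capacity (295 vs 771).
#8: worse on capacity (439 vs 771).
No option dominates #6.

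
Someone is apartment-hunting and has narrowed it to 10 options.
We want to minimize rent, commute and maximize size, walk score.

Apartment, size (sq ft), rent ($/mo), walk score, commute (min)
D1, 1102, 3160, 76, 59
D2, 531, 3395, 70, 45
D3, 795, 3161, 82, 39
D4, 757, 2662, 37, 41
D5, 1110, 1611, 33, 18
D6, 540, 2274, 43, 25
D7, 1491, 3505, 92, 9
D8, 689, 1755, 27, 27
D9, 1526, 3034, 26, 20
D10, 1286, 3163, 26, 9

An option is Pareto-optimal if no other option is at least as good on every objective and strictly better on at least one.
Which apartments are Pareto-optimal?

D1, D3, D4, D5, D6, D7, D9, D10

D1: not dominated.
D2: dominated by D3 (size 795≥531, rent 3161≤3395, walk score 82≥70, commute 39≤45).
D3: not dominated.
D4: not dominated.
D5: not dominated (best rent).
D6: not dominated.
D7: not dominated (best walk score).
D8: dominated by D5 (size 1110≥689, rent 1611≤1755, walk score 33≥27, commute 18≤27).
D9: not dominated (best size).
D10: not dominated.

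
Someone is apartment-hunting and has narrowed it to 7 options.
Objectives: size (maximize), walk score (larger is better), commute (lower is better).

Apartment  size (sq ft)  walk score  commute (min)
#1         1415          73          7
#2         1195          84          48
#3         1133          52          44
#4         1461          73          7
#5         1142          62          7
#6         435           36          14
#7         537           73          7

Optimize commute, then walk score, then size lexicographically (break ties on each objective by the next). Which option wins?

First minimize commute: best is 7, kept {#1, #4, #5, #7}.
Then maximize walk score: best is 73, kept {#1, #4, #7}.
Then maximize size: best is 1461, kept {#4}.

#4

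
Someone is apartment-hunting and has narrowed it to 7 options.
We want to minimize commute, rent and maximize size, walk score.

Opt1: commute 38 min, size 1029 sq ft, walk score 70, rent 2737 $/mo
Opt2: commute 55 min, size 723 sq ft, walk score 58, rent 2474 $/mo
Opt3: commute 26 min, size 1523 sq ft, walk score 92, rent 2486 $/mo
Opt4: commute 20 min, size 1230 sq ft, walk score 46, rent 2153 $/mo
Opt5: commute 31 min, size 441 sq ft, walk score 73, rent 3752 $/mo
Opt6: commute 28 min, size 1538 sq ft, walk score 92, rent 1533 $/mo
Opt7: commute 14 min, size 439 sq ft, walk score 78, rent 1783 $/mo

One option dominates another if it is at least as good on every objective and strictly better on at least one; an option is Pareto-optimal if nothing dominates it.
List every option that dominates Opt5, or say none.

Opt3: commute 26≤31, size 1523≥441, walk score 92≥73, rent 2486≤3752 — dominates Opt5.
Opt6: commute 28≤31, size 1538≥441, walk score 92≥73, rent 1533≤3752 — dominates Opt5.
Others (Opt1, Opt2, Opt4, Opt7) are each worse than Opt5 on at least one objective.

Opt3, Opt6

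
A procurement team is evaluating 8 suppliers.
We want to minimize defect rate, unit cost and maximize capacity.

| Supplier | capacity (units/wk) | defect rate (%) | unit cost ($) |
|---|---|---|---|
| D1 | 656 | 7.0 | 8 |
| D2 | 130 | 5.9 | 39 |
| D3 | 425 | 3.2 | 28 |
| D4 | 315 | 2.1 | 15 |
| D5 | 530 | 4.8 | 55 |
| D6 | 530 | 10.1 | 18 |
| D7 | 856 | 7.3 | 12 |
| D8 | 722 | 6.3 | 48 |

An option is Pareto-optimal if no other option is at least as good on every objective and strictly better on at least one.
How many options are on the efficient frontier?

D1: not dominated (best unit cost).
D2: dominated by D3 (capacity 425≥130, defect rate 3.2≤5.9, unit cost 28≤39).
D3: not dominated.
D4: not dominated (best defect rate).
D5: not dominated.
D6: dominated by D1 (capacity 656≥530, defect rate 7.0≤10.1, unit cost 8≤18).
D7: not dominated (best capacity).
D8: not dominated.
Pareto-optimal: D1, D3, D4, D5, D7, D8 → 6.

6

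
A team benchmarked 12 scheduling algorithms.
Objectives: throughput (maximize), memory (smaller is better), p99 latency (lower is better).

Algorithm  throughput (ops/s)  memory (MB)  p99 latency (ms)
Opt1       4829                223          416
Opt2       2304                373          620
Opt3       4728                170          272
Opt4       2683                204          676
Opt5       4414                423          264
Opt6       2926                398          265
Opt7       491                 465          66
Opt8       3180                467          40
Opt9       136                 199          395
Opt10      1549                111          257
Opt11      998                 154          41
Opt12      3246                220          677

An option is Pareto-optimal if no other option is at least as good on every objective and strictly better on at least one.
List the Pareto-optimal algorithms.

Opt1: not dominated (best throughput).
Opt2: dominated by Opt1 (throughput 4829≥2304, memory 223≤373, p99 latency 416≤620).
Opt3: not dominated.
Opt4: dominated by Opt3 (throughput 4728≥2683, memory 170≤204, p99 latency 272≤676).
Opt5: not dominated.
Opt6: not dominated.
Opt7: dominated by Opt11 (throughput 998≥491, memory 154≤465, p99 latency 41≤66).
Opt8: not dominated (best p99 latency).
Opt9: dominated by Opt3 (throughput 4728≥136, memory 170≤199, p99 latency 272≤395).
Opt10: not dominated (best memory).
Opt11: not dominated.
Opt12: dominated by Opt3 (throughput 4728≥3246, memory 170≤220, p99 latency 272≤677).

Opt1, Opt3, Opt5, Opt6, Opt8, Opt10, Opt11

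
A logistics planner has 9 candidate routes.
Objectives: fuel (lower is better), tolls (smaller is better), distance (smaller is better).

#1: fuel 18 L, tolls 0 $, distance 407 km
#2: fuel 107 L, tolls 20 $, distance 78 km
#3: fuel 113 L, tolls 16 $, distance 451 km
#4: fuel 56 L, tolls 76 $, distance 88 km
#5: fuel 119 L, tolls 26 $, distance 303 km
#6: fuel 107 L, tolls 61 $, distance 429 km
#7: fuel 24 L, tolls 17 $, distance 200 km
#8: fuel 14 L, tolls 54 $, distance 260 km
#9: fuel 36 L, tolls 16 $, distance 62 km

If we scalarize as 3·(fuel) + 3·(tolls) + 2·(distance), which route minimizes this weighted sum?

#9

#1: 3·18 + 3·0 + 2·407 = 868
#2: 3·107 + 3·20 + 2·78 = 537
#3: 3·113 + 3·16 + 2·451 = 1289
#4: 3·56 + 3·76 + 2·88 = 572
#5: 3·119 + 3·26 + 2·303 = 1041
#6: 3·107 + 3·61 + 2·429 = 1362
#7: 3·24 + 3·17 + 2·200 = 523
#8: 3·14 + 3·54 + 2·260 = 724
#9: 3·36 + 3·16 + 2·62 = 280
Lowest: #9 at 280.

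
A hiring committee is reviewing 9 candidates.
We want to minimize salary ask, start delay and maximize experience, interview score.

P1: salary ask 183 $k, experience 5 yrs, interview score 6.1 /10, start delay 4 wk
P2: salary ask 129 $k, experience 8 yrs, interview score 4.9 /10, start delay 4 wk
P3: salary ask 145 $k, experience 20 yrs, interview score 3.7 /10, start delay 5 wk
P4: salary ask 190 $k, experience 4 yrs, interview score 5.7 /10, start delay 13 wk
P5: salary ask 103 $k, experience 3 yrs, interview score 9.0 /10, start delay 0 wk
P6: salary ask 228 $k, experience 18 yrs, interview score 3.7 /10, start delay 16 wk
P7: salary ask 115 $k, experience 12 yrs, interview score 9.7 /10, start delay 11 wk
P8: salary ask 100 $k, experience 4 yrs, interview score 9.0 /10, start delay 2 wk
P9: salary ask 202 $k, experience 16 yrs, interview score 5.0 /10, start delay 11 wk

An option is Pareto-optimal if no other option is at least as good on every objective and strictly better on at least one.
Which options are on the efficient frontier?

P1: not dominated.
P2: not dominated.
P3: not dominated (best experience).
P4: dominated by P1 (salary ask 183≤190, experience 5≥4, interview score 6.1≥5.7, start delay 4≤13).
P5: not dominated (best start delay).
P6: dominated by P3 (salary ask 145≤228, experience 20≥18, interview score 3.7≥3.7, start delay 5≤16).
P7: not dominated (best interview score).
P8: not dominated (best salary ask).
P9: not dominated.

P1, P2, P3, P5, P7, P8, P9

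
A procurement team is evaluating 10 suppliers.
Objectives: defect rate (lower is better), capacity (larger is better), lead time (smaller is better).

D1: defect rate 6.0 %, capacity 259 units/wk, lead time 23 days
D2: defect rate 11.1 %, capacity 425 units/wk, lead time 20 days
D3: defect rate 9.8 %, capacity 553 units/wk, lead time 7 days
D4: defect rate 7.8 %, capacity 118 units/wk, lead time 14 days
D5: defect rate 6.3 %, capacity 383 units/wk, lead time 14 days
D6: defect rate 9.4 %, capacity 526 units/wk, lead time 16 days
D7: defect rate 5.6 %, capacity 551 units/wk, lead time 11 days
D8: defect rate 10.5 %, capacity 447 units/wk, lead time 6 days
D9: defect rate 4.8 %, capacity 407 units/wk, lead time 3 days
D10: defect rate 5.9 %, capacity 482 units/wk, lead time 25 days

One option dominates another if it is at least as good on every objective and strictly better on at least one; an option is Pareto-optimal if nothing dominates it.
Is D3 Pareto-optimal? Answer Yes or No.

D1: worse on capacity (259 vs 553).
D2: worse on defect rate (11.1 vs 9.8).
D4: worse on capacity (118 vs 553).
D5: worse on capacity (383 vs 553).
D6: worse on capacity (526 vs 553).
D7: worse on capacity (551 vs 553).
D8: worse on defect rate (10.5 vs 9.8).
D9: worse on capacity (407 vs 553).
D10: worse on capacity (482 vs 553).
No option is at least as good as D3 on every objective and strictly better on one.

Yes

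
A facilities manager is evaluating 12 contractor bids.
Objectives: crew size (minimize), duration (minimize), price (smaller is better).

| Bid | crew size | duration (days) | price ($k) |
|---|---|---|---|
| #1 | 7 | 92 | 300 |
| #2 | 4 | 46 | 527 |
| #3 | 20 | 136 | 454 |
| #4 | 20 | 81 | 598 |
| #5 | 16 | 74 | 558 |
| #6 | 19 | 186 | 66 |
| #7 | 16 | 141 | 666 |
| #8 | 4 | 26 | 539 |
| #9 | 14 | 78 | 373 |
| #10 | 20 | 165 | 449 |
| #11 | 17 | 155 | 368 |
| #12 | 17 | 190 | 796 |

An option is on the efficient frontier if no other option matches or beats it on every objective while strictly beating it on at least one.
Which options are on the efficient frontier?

#1: not dominated.
#2: not dominated.
#3: dominated by #1 (crew size 7≤20, duration 92≤136, price 300≤454).
#4: dominated by #2 (crew size 4≤20, duration 46≤81, price 527≤598).
#5: dominated by #2 (crew size 4≤16, duration 46≤74, price 527≤558).
#6: not dominated (best price).
#7: dominated by #1 (crew size 7≤16, duration 92≤141, price 300≤666).
#8: not dominated (best duration).
#9: not dominated.
#10: dominated by #1 (crew size 7≤20, duration 92≤165, price 300≤449).
#11: dominated by #1 (crew size 7≤17, duration 92≤155, price 300≤368).
#12: dominated by #1 (crew size 7≤17, duration 92≤190, price 300≤796).

#1, #2, #6, #8, #9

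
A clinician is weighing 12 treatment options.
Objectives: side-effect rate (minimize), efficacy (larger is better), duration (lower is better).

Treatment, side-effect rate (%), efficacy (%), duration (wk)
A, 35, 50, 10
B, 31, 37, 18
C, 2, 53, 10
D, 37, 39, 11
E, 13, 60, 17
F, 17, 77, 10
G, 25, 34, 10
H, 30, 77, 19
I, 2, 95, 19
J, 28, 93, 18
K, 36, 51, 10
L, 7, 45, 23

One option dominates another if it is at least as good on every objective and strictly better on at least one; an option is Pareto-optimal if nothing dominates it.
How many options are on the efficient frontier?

5

A: dominated by C (side-effect rate 2≤35, efficacy 53≥50, duration 10≤10).
B: dominated by C (side-effect rate 2≤31, efficacy 53≥37, duration 10≤18).
C: not dominated.
D: dominated by A (side-effect rate 35≤37, efficacy 50≥39, duration 10≤11).
E: not dominated.
F: not dominated.
G: dominated by C (side-effect rate 2≤25, efficacy 53≥34, duration 10≤10).
H: dominated by F (side-effect rate 17≤30, efficacy 77≥77, duration 10≤19).
I: not dominated (best efficacy).
J: not dominated.
K: dominated by C (side-effect rate 2≤36, efficacy 53≥51, duration 10≤10).
L: dominated by C (side-effect rate 2≤7, efficacy 53≥45, duration 10≤23).
Pareto-optimal: C, E, F, I, J → 5.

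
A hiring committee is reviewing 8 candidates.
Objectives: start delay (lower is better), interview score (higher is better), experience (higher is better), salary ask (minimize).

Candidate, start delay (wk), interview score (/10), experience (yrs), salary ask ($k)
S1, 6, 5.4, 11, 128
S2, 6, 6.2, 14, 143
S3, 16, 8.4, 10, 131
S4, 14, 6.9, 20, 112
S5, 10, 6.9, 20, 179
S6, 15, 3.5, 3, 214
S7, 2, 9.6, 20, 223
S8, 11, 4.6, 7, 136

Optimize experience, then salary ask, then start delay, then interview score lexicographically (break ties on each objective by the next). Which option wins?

First maximize experience: best is 20, kept {S4, S5, S7}.
Then minimize salary ask: best is 112, kept {S4}.

S4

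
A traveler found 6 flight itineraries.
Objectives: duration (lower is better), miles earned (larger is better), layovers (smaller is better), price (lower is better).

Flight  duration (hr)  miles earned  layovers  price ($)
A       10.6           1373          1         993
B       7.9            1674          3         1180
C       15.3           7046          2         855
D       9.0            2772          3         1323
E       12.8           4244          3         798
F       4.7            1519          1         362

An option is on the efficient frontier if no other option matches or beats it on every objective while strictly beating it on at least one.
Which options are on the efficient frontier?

B, C, D, E, F

A: dominated by F (duration 4.7≤10.6, miles earned 1519≥1373, layovers 1≤1, price 362≤993).
B: not dominated.
C: not dominated (best miles earned).
D: not dominated.
E: not dominated.
F: not dominated (best duration).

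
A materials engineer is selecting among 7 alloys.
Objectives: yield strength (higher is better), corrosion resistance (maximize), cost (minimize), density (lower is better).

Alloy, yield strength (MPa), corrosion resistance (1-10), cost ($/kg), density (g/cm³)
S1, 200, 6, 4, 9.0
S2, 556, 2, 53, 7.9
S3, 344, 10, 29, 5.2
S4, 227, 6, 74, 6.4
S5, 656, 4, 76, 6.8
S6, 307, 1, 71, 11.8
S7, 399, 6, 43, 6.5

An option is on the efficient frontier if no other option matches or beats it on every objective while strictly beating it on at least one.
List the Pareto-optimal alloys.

S1, S2, S3, S5, S7

S1: not dominated (best cost).
S2: not dominated.
S3: not dominated (best corrosion resistance).
S4: dominated by S3 (yield strength 344≥227, corrosion resistance 10≥6, cost 29≤74, density 5.2≤6.4).
S5: not dominated (best yield strength).
S6: dominated by S2 (yield strength 556≥307, corrosion resistance 2≥1, cost 53≤71, density 7.9≤11.8).
S7: not dominated.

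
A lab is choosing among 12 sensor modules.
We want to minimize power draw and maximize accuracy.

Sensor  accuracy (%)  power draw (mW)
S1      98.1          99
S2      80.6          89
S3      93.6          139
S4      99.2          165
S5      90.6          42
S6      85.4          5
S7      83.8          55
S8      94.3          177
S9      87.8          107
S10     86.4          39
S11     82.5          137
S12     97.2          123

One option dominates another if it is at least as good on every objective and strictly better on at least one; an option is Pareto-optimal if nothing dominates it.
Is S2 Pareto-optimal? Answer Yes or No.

No

S5 vs S2: accuracy 90.6≥80.6, power draw 42≤89 — S5 is at least as good on every objective and strictly better on at least one, so S5 dominates S2.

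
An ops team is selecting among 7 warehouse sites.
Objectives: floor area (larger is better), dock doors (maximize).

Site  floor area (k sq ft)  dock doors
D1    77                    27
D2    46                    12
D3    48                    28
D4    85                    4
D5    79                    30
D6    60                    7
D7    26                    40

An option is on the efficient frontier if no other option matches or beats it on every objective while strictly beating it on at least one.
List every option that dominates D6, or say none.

D1, D5

D1: floor area 77≥60, dock doors 27≥7 — dominates D6.
D5: floor area 79≥60, dock doors 30≥7 — dominates D6.
Others (D2, D3, D4, D7) are each worse than D6 on at least one objective.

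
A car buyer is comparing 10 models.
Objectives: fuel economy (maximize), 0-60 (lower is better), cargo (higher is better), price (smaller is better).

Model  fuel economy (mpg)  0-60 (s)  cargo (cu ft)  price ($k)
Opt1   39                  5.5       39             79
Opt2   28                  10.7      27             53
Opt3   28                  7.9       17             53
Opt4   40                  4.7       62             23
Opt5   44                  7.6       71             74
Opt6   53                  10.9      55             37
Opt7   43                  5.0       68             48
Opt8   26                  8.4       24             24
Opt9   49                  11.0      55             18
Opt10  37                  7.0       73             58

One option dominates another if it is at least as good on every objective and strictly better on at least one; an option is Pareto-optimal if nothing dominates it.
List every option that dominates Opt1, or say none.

Opt4, Opt7

Opt4: fuel economy 40≥39, 0-60 4.7≤5.5, cargo 62≥39, price 23≤79 — dominates Opt1.
Opt7: fuel economy 43≥39, 0-60 5.0≤5.5, cargo 68≥39, price 48≤79 — dominates Opt1.
Others (Opt2, Opt3, Opt5, Opt6, Opt8, Opt9, Opt10) are each worse than Opt1 on at least one objective.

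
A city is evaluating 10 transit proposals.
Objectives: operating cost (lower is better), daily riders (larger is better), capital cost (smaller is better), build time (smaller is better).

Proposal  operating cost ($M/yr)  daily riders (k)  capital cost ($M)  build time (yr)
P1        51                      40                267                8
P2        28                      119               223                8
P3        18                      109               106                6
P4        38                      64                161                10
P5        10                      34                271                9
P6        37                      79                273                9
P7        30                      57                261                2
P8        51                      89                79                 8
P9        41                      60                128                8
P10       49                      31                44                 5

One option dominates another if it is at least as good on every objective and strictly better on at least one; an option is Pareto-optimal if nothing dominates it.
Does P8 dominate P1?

P8 vs P1: operating cost 51≤51, daily riders 89≥40, capital cost 79≤267, build time 8≤8 — P8 is at least as good on every objective with at least one strict improvement.

Yes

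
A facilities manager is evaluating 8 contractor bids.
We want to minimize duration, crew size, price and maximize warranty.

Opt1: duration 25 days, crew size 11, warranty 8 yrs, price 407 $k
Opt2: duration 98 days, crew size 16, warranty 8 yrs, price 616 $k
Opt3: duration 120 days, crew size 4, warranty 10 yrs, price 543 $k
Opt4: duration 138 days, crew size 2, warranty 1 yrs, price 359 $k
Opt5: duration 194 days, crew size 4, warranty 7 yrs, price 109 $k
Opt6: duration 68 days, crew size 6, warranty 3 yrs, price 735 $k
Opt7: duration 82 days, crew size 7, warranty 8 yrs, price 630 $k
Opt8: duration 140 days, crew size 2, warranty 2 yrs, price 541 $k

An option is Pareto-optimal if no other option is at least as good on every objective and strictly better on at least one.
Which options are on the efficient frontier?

Opt1, Opt3, Opt4, Opt5, Opt6, Opt7, Opt8

Opt1: not dominated (best duration).
Opt2: dominated by Opt1 (duration 25≤98, crew size 11≤16, warranty 8≥8, price 407≤616).
Opt3: not dominated (best warranty).
Opt4: not dominated.
Opt5: not dominated (best price).
Opt6: not dominated.
Opt7: not dominated.
Opt8: not dominated.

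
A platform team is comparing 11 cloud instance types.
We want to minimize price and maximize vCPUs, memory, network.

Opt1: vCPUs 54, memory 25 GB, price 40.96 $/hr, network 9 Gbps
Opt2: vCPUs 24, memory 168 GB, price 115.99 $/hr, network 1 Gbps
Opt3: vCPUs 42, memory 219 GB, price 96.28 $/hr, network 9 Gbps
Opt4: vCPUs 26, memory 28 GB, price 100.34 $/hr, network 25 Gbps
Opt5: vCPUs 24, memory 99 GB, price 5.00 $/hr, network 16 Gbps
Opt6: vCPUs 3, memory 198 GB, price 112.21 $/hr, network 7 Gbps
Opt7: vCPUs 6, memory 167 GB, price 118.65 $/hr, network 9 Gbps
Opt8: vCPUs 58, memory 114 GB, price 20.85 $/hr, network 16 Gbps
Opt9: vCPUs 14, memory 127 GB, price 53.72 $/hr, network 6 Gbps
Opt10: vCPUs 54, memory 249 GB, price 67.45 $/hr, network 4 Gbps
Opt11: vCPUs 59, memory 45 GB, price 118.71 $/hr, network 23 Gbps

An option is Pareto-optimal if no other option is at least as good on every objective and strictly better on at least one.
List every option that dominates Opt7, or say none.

Opt3

Opt3: vCPUs 42≥6, memory 219≥167, price 96.28≤118.65, network 9≥9 — dominates Opt7.
Others (Opt1, Opt2, Opt4, Opt5, Opt6, Opt8, Opt9, Opt10, Opt11) are each worse than Opt7 on at least one objective.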